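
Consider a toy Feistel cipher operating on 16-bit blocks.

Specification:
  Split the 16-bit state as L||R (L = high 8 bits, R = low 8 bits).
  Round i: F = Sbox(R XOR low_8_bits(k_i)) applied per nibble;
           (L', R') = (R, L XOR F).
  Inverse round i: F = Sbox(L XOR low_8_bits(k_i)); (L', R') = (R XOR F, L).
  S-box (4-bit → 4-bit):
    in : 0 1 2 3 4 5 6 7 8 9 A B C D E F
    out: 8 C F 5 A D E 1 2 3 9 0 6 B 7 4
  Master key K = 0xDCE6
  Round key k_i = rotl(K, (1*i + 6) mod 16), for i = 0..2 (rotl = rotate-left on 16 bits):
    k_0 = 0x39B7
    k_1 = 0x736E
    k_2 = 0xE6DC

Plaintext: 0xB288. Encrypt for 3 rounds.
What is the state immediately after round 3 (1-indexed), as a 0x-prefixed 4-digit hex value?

0xAAF8

s_0 = plaintext = 0xB288
s_1 = Round(s_0, k_0) = 0x88E6
s_2 = Round(s_1, k_1) = 0xE6AA
s_3 = Round(s_2, k_2) = 0xAAF8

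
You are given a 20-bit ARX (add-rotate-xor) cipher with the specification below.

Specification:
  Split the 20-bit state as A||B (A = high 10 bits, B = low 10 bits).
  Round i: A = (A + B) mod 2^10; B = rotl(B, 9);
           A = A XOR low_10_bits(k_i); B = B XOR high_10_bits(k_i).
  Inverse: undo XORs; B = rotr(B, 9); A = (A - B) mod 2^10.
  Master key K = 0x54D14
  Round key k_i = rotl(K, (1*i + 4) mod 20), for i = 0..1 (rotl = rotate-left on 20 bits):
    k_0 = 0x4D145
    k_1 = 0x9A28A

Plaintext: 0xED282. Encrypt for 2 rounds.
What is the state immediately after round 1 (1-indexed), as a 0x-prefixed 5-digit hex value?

s_0 = plaintext = 0xED282
s_1 = Round(s_0, k_0) = 0xDCC75
s_2 = Round(s_1, k_1) = 0x58852

0xDCC75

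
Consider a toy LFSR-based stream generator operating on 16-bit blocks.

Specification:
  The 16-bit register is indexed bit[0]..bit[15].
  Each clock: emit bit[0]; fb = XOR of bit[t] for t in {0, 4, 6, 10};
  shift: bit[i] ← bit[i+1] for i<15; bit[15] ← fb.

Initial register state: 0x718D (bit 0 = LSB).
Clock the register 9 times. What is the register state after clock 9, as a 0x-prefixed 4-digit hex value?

0x47B8

reg_0 = 0x718D
clock 1: out=1, reg = 0xB8C6
clock 2: out=0, reg = 0xDC63
clock 3: out=1, reg = 0xEE31
clock 4: out=1, reg = 0xF718
clock 5: out=0, reg = 0x7B8C
clock 6: out=0, reg = 0x3DC6
clock 7: out=0, reg = 0x1EE3
clock 8: out=1, reg = 0x8F71
clock 9: out=1, reg = 0x47B8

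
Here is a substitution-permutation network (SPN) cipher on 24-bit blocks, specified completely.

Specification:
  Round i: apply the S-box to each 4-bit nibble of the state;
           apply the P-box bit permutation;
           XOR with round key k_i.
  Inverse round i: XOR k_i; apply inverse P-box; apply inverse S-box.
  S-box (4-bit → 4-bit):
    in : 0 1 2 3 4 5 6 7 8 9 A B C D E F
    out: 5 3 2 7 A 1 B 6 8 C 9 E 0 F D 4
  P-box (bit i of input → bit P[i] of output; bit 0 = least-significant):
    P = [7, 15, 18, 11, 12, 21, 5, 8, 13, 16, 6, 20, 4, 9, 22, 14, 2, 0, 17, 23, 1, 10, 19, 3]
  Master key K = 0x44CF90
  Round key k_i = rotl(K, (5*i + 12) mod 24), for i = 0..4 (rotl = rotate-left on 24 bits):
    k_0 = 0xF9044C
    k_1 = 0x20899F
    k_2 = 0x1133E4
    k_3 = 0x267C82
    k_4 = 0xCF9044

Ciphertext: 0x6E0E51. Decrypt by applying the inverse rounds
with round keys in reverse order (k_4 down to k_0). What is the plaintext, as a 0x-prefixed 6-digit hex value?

0x66BDC3

s_0 = ciphertext = 0x6E0E51
s_1 = InvRound(s_0, k_4) = 0x261214
s_2 = InvRound(s_1, k_3) = 0x1565CA
s_3 = InvRound(s_2, k_2) = 0x654C0F
s_4 = InvRound(s_3, k_1) = 0x2CE283
s_5 = InvRound(s_4, k_0) = 0x66BDC3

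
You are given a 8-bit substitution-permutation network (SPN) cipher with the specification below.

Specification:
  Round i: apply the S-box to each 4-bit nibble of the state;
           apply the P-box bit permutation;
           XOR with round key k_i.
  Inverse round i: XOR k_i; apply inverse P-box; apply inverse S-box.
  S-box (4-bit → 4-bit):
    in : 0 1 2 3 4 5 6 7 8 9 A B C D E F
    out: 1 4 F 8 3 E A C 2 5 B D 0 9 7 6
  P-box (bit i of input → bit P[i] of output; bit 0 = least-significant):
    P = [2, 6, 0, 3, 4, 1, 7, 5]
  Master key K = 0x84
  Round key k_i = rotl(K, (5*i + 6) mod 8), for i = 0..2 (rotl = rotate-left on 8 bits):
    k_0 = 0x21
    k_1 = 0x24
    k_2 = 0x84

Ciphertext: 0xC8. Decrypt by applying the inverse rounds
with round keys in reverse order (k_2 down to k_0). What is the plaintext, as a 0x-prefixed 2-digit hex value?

0xA5

s_0 = ciphertext = 0xC8
s_1 = InvRound(s_0, k_2) = 0xCA
s_2 = InvRound(s_1, k_1) = 0x5A
s_3 = InvRound(s_2, k_0) = 0xA5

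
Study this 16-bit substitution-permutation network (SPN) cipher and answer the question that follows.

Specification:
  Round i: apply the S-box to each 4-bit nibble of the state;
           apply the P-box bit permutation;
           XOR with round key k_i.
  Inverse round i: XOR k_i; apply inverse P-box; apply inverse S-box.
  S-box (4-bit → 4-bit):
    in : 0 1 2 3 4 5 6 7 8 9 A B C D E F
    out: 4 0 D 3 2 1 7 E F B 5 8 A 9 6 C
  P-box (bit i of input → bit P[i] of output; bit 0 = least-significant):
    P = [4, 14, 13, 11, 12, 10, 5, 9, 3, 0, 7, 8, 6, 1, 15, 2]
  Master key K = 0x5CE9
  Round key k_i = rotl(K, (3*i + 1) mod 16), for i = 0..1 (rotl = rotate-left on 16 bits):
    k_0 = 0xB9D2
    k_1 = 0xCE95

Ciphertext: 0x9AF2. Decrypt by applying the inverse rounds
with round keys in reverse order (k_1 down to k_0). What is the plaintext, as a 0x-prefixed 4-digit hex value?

s_0 = ciphertext = 0x9AF2
s_1 = InvRound(s_0, k_1) = 0x9464
s_2 = InvRound(s_1, k_0) = 0xCFE2

0xCFE2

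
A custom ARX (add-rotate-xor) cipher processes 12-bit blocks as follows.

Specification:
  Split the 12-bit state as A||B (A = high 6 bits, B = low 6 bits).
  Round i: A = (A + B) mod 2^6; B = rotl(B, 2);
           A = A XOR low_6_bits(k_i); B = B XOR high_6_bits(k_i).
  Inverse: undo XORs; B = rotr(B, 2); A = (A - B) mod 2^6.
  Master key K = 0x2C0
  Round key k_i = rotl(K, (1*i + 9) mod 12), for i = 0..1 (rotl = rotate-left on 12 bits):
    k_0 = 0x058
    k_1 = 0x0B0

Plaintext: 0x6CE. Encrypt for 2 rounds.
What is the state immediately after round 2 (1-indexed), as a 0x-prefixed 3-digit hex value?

0x6A5

s_0 = plaintext = 0x6CE
s_1 = Round(s_0, k_0) = 0xC79
s_2 = Round(s_1, k_1) = 0x6A5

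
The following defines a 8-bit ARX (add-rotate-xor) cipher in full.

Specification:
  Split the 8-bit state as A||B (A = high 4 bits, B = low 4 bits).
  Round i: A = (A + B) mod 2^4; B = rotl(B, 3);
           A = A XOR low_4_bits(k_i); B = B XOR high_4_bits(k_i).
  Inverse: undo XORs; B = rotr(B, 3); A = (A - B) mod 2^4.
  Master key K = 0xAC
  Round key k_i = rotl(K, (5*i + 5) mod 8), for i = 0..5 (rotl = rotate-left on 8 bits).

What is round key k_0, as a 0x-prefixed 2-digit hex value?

0x95

K = 0xAC
k_0 = rotl(K, (5*0+5) mod 8) = rotl(K, 5) = 0x95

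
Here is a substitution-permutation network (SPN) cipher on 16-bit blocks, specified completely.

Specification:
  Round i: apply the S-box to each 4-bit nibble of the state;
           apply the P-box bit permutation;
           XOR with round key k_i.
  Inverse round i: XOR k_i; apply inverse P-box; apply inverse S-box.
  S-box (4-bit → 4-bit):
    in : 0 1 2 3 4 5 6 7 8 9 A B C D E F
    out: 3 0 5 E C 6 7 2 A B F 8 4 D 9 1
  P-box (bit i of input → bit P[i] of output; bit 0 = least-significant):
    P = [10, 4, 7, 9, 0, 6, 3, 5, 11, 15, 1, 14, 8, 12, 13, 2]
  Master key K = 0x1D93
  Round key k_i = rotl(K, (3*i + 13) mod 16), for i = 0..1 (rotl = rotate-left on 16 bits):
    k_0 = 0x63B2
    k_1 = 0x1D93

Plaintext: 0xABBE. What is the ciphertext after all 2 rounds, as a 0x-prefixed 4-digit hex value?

s_0 = plaintext = 0xABBE
s_1 = Round(s_0, k_0) = 0x1496
s_2 = Round(s_1, k_1) = 0x5960

0x5960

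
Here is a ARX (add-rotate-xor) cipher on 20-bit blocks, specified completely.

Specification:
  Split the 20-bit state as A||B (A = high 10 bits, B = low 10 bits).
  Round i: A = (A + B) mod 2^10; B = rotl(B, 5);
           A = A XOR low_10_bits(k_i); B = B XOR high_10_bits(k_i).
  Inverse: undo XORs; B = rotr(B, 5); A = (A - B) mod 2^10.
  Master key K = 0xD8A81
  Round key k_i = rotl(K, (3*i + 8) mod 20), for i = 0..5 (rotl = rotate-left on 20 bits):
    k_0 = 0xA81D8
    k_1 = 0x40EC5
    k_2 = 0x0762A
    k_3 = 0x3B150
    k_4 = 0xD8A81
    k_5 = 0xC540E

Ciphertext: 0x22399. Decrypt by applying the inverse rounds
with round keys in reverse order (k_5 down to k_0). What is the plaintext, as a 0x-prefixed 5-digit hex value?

0xB6A8D

s_0 = ciphertext = 0x22399
s_1 = InvRound(s_0, k_5) = 0xC0984
s_2 = InvRound(s_1, k_4) = 0x2B0D7
s_3 = InvRound(s_2, k_3) = 0xA6F61
s_4 = InvRound(s_3, k_2) = 0x45B9B
s_5 = InvRound(s_4, k_1) = 0x2FF14
s_6 = InvRound(s_5, k_0) = 0xB6A8D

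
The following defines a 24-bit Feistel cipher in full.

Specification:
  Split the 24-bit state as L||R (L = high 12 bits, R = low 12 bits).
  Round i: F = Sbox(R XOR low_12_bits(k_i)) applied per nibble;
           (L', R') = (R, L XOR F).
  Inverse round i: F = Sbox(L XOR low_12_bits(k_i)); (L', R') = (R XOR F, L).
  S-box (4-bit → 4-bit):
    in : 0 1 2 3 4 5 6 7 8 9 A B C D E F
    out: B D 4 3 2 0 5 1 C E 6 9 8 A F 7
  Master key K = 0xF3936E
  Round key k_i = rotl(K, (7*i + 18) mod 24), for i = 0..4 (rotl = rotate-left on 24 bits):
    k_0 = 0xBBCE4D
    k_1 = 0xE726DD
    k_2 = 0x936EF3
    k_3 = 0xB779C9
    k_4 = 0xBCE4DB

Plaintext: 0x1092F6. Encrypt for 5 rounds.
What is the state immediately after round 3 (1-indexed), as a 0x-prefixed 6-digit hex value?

s_0 = plaintext = 0x1092F6
s_1 = Round(s_0, k_0) = 0x2F6990
s_2 = Round(s_1, k_1) = 0x9905DC
s_3 = Round(s_2, k_2) = 0x5DC0D7
s_4 = Round(s_3, k_3) = 0x0D7B03
s_5 = Round(s_4, k_4) = 0xB0377B

0x5DC0D7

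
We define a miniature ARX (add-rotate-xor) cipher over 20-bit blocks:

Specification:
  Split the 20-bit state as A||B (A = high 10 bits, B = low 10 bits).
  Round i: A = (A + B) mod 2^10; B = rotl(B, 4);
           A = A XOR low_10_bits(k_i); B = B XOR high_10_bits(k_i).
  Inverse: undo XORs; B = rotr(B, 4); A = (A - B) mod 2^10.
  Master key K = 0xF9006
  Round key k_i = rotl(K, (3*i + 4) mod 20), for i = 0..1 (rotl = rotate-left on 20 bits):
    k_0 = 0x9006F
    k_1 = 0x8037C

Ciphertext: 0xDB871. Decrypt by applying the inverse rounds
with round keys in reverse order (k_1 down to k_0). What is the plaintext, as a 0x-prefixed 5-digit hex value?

s_0 = ciphertext = 0xDB871
s_1 = InvRound(s_0, k_1) = 0xEAC67
s_2 = InvRound(s_1, k_0) = 0x789E2

0x789E2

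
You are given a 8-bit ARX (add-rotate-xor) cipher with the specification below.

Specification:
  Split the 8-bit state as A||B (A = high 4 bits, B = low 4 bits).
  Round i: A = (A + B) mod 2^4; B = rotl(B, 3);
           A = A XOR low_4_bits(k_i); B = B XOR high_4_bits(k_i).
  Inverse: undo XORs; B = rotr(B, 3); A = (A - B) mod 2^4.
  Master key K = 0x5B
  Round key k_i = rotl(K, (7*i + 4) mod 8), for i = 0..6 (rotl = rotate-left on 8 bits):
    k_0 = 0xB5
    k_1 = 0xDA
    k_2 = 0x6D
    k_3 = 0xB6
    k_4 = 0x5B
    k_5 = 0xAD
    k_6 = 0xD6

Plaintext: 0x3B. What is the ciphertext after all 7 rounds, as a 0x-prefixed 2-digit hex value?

s_0 = plaintext = 0x3B
s_1 = Round(s_0, k_0) = 0xB6
s_2 = Round(s_1, k_1) = 0xBE
s_3 = Round(s_2, k_2) = 0x41
s_4 = Round(s_3, k_3) = 0x33
s_5 = Round(s_4, k_4) = 0xDC
s_6 = Round(s_5, k_5) = 0x4C
s_7 = Round(s_6, k_6) = 0x6B

0x6B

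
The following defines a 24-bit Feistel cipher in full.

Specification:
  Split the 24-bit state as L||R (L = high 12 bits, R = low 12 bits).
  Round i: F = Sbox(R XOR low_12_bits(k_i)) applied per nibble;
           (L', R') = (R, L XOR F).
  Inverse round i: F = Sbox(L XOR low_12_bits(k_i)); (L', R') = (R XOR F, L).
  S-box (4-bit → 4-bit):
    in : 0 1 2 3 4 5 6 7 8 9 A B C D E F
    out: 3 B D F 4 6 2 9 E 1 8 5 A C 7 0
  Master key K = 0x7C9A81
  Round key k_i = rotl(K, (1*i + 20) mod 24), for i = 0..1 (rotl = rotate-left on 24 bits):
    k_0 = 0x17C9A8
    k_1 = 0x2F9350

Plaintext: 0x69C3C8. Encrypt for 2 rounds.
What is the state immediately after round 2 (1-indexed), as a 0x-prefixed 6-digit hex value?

0xEBFFB8

s_0 = plaintext = 0x69C3C8
s_1 = Round(s_0, k_0) = 0x3C8EBF
s_2 = Round(s_1, k_1) = 0xEBFFB8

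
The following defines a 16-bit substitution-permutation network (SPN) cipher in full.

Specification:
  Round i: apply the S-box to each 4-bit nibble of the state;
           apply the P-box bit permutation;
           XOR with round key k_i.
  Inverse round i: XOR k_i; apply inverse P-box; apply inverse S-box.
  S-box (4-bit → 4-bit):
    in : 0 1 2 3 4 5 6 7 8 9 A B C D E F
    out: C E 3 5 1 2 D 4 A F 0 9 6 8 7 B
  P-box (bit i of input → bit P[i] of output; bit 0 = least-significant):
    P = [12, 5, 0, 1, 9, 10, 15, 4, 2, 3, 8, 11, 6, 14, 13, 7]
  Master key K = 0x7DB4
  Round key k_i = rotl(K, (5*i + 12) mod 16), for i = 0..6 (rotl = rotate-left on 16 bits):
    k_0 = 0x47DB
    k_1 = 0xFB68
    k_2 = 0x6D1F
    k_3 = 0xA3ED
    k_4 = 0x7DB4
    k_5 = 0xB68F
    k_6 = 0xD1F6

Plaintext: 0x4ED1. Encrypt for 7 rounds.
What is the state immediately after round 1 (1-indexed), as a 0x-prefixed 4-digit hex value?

s_0 = plaintext = 0x4ED1
s_1 = Round(s_0, k_0) = 0x46A4
s_2 = Round(s_1, k_1) = 0xE22C
s_3 = Round(s_2, k_2) = 0x0B72
s_4 = Round(s_3, k_3) = 0x1B49
s_5 = Round(s_4, k_4) = 0x0713
s_6 = Round(s_5, k_5) = 0x031E
s_7 = Round(s_6, k_6) = 0x6443

0x46A4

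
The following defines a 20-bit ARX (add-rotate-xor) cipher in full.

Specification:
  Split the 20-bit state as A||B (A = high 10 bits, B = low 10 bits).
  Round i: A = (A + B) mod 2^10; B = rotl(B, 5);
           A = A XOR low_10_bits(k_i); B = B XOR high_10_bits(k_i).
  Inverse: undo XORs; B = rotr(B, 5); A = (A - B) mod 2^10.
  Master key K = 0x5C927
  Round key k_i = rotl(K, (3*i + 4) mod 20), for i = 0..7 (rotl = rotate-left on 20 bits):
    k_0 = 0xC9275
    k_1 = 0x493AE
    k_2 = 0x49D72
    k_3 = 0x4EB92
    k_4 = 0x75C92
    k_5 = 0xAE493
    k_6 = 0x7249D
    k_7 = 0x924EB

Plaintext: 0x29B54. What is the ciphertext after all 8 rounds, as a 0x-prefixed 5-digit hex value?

0xA380A

s_0 = plaintext = 0x29B54
s_1 = Round(s_0, k_0) = 0x63DBE
s_2 = Round(s_1, k_1) = 0x38EE9
s_3 = Round(s_2, k_2) = 0xAF810
s_4 = Round(s_3, k_3) = 0x5733A
s_5 = Round(s_4, k_4) = 0x0128E
s_6 = Round(s_5, k_5) = 0x8076D
s_7 = Round(s_6, k_6) = 0x7CC72
s_8 = Round(s_7, k_7) = 0xA380A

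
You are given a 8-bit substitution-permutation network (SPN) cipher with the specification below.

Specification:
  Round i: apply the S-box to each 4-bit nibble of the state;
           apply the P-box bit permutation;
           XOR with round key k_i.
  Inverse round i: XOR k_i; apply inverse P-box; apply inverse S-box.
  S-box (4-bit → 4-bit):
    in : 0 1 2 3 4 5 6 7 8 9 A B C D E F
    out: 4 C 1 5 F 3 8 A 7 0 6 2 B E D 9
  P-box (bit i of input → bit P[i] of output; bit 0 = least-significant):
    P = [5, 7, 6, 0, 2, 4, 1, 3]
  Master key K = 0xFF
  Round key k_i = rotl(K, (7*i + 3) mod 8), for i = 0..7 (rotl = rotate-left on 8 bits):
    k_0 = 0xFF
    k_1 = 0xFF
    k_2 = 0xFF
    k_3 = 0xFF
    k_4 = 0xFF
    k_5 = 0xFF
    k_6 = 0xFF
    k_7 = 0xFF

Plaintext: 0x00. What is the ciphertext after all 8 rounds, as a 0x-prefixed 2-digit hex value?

s_0 = plaintext = 0x00
s_1 = Round(s_0, k_0) = 0xBD
s_2 = Round(s_1, k_1) = 0x2E
s_3 = Round(s_2, k_2) = 0x9A
s_4 = Round(s_3, k_3) = 0x3F
s_5 = Round(s_4, k_4) = 0xD8
s_6 = Round(s_5, k_5) = 0x05
s_7 = Round(s_6, k_6) = 0x5D
s_8 = Round(s_7, k_7) = 0x2A

0x2A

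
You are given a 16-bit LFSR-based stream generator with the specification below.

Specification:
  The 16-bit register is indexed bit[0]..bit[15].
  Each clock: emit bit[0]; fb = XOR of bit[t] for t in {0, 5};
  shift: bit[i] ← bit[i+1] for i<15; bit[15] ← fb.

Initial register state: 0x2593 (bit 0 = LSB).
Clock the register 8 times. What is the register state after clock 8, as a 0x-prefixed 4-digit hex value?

reg_0 = 0x2593
clock 1: out=1, reg = 0x92C9
clock 2: out=1, reg = 0xC964
clock 3: out=0, reg = 0xE4B2
clock 4: out=0, reg = 0xF259
clock 5: out=1, reg = 0xF92C
clock 6: out=0, reg = 0xFC96
clock 7: out=0, reg = 0x7E4B
clock 8: out=1, reg = 0xBF25

0xBF25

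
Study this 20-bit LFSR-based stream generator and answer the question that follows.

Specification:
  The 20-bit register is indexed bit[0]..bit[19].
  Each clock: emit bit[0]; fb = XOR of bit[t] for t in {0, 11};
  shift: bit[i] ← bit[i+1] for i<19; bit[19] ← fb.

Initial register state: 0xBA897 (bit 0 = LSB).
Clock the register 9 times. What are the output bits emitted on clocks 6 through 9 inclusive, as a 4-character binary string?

reg_0 = 0xBA897
clock 1: out=1, reg = 0x5D44B
clock 2: out=1, reg = 0xAEA25
clock 3: out=1, reg = 0x57512
clock 4: out=0, reg = 0x2BA89
clock 5: out=1, reg = 0x15D44
clock 6: out=0, reg = 0x8AEA2
clock 7: out=0, reg = 0xC5751
clock 8: out=1, reg = 0xE2BA8
clock 9: out=0, reg = 0xF15D4

0010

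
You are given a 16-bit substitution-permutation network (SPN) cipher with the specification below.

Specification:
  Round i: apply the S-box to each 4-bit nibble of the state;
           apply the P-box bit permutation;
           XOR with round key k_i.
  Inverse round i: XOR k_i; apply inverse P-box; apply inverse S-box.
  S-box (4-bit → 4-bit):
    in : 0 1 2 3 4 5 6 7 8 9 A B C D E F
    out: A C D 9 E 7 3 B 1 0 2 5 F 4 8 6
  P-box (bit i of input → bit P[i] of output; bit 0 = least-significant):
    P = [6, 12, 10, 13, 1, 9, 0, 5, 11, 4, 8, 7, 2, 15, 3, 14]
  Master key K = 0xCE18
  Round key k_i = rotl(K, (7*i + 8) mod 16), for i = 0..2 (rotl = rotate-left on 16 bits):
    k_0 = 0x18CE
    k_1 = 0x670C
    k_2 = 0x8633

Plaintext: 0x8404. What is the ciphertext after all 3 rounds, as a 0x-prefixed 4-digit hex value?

s_0 = plaintext = 0x8404
s_1 = Round(s_0, k_0) = 0x2F7A
s_2 = Round(s_1, k_1) = 0x3432
s_3 = Round(s_2, k_2) = 0xE3C5

0xE3C5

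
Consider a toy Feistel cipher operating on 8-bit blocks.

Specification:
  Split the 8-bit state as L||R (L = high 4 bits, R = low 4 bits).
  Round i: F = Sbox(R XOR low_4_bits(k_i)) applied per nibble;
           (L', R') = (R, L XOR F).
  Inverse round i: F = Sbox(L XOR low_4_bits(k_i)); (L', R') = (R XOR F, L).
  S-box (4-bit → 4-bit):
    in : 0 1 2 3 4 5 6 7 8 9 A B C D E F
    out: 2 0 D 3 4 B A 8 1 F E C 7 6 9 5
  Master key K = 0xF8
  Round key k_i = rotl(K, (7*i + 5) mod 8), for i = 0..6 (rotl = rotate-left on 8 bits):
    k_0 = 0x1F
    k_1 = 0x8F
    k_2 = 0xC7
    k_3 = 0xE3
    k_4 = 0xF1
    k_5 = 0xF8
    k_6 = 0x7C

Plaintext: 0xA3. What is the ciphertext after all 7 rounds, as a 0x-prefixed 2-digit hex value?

0xBF

s_0 = plaintext = 0xA3
s_1 = Round(s_0, k_0) = 0x3D
s_2 = Round(s_1, k_1) = 0xDE
s_3 = Round(s_2, k_2) = 0xE2
s_4 = Round(s_3, k_3) = 0x2E
s_5 = Round(s_4, k_4) = 0xE7
s_6 = Round(s_5, k_5) = 0x7B
s_7 = Round(s_6, k_6) = 0xBF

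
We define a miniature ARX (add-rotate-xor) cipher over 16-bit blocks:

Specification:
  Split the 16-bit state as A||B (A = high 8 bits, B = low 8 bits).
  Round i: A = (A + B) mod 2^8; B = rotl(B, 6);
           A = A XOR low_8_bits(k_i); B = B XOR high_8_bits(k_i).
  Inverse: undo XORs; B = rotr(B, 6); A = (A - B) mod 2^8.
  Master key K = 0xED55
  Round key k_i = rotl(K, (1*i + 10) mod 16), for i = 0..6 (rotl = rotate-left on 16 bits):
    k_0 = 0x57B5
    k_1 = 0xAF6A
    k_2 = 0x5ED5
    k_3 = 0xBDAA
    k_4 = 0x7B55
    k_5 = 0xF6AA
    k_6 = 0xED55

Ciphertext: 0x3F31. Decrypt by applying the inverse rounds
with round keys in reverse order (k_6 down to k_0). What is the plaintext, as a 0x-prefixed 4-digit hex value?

0x8738

s_0 = ciphertext = 0x3F31
s_1 = InvRound(s_0, k_6) = 0xF773
s_2 = InvRound(s_1, k_5) = 0x4716
s_3 = InvRound(s_2, k_4) = 0x5DB5
s_4 = InvRound(s_3, k_3) = 0xD720
s_5 = InvRound(s_4, k_2) = 0x09F9
s_6 = InvRound(s_5, k_1) = 0x0A59
s_7 = InvRound(s_6, k_0) = 0x8738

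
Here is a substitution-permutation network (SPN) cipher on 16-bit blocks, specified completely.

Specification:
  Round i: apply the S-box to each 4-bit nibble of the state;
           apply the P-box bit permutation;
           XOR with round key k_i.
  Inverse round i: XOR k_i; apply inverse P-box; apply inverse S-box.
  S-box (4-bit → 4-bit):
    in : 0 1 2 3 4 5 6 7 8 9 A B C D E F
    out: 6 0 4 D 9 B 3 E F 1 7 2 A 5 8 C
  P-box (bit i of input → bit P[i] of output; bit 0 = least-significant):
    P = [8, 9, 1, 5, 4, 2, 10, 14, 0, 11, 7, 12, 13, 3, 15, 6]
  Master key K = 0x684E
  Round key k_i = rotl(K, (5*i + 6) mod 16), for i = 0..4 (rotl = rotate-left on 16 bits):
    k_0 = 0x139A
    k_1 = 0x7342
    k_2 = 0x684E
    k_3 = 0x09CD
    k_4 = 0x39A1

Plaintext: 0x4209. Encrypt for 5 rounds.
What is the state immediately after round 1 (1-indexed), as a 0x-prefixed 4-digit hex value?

0x365E

s_0 = plaintext = 0x4209
s_1 = Round(s_0, k_0) = 0x365E
s_2 = Round(s_1, k_1) = 0x9B37
s_3 = Round(s_2, k_2) = 0x067C
s_4 = Round(s_3, k_3) = 0xC7E0
s_5 = Round(s_4, k_4) = 0x636B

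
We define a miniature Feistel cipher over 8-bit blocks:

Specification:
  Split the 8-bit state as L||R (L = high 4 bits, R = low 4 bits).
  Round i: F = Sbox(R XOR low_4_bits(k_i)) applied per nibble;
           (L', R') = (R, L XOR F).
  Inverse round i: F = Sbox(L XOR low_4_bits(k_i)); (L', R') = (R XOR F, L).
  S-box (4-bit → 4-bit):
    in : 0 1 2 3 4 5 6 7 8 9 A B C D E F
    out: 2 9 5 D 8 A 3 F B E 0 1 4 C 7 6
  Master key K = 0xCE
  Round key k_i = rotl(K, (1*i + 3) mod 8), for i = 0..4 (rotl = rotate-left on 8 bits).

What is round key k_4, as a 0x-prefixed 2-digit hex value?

K = 0xCE
k_0 = rotl(K, (1*0+3) mod 8) = rotl(K, 3) = 0x76
k_1 = rotl(K, (1*1+3) mod 8) = rotl(K, 4) = 0xEC
k_2 = rotl(K, (1*2+3) mod 8) = rotl(K, 5) = 0xD9
k_3 = rotl(K, (1*3+3) mod 8) = rotl(K, 6) = 0xB3
k_4 = rotl(K, (1*4+3) mod 8) = rotl(K, 7) = 0x67

0x67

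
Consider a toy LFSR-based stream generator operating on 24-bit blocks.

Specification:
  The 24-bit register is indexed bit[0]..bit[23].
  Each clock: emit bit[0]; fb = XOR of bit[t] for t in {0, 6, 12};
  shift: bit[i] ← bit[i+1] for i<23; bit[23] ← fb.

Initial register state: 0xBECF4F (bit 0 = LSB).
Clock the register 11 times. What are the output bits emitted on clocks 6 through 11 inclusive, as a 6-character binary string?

reg_0 = 0xBECF4F
clock 1: out=1, reg = 0x5F67A7
clock 2: out=1, reg = 0xAFB3D3
clock 3: out=1, reg = 0xD7D9E9
clock 4: out=1, reg = 0xEBECF4
clock 5: out=0, reg = 0xF5F67A
clock 6: out=0, reg = 0x7AFB3D
clock 7: out=1, reg = 0x3D7D9E
clock 8: out=0, reg = 0x9EBECF
clock 9: out=1, reg = 0xCF5F67
clock 10: out=1, reg = 0xE7AFB3
clock 11: out=1, reg = 0xF3D7D9

010111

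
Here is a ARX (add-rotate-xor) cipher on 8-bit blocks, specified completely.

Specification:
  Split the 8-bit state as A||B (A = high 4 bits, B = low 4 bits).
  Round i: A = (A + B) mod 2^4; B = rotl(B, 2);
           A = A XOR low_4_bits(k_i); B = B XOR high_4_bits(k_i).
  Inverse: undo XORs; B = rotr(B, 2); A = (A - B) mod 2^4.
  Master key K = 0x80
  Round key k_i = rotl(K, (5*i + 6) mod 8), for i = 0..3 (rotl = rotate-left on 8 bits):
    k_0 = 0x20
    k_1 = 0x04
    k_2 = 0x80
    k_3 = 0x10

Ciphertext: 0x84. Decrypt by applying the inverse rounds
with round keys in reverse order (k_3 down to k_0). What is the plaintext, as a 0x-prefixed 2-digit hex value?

0xCF

s_0 = ciphertext = 0x84
s_1 = InvRound(s_0, k_3) = 0x35
s_2 = InvRound(s_1, k_2) = 0xC7
s_3 = InvRound(s_2, k_1) = 0xBD
s_4 = InvRound(s_3, k_0) = 0xCF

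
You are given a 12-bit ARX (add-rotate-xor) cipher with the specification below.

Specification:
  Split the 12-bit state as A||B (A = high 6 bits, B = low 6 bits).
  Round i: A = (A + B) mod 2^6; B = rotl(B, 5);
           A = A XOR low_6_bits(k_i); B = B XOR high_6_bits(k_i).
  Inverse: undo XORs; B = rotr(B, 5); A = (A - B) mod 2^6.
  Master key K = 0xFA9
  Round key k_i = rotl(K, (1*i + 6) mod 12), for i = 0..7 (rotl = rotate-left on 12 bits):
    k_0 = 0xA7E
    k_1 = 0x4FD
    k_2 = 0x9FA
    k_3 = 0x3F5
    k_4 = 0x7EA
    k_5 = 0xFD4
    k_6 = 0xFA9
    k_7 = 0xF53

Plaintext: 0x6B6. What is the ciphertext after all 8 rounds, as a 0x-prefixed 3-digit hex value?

s_0 = plaintext = 0x6B6
s_1 = Round(s_0, k_0) = 0xBB2
s_2 = Round(s_1, k_1) = 0x74A
s_3 = Round(s_2, k_2) = 0x762
s_4 = Round(s_3, k_3) = 0x29E
s_5 = Round(s_4, k_4) = 0x090
s_6 = Round(s_5, k_5) = 0x1B7
s_7 = Round(s_6, k_6) = 0x505
s_8 = Round(s_7, k_7) = 0x29F

0x29F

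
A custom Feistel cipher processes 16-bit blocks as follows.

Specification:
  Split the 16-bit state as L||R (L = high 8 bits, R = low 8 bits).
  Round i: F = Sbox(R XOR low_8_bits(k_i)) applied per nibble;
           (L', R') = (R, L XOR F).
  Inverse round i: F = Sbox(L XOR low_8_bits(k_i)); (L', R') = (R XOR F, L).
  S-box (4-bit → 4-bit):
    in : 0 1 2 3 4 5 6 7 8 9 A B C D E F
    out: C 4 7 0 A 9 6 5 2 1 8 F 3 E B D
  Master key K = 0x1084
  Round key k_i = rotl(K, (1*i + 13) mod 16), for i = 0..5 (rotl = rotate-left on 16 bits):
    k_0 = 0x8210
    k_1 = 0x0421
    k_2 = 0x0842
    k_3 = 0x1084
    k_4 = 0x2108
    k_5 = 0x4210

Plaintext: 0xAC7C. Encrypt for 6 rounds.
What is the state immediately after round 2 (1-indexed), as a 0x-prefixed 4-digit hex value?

s_0 = plaintext = 0xAC7C
s_1 = Round(s_0, k_0) = 0x7CCF
s_2 = Round(s_1, k_1) = 0xCFC7
s_3 = Round(s_2, k_2) = 0xC7E6
s_4 = Round(s_3, k_3) = 0xE6A0
s_5 = Round(s_4, k_4) = 0xA064
s_6 = Round(s_5, k_5) = 0x64FA

0xCFC7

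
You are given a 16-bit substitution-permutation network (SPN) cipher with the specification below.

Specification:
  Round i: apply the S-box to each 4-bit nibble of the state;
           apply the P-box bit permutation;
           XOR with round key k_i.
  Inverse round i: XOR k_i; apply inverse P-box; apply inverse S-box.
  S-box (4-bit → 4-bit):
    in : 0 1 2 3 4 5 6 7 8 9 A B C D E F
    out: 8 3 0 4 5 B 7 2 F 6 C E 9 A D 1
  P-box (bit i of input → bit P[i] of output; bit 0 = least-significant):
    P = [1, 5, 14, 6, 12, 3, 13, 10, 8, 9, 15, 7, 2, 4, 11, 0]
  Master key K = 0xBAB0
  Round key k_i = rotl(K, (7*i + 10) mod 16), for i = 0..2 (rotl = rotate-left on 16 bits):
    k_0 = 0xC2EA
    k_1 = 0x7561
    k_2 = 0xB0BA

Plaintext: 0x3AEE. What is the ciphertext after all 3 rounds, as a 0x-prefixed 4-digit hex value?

s_0 = plaintext = 0x3AEE
s_1 = Round(s_0, k_0) = 0x3E28
s_2 = Round(s_1, k_1) = 0xBC83
s_3 = Round(s_2, k_2) = 0xCD23

0xCD23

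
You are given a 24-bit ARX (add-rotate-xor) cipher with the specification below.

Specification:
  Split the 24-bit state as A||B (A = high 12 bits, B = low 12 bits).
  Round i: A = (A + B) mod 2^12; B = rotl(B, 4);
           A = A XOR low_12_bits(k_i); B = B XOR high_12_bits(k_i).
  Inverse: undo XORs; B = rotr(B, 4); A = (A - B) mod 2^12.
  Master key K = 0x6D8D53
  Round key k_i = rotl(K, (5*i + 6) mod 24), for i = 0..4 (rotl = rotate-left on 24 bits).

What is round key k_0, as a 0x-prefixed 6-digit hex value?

0x6354DB

K = 0x6D8D53
k_0 = rotl(K, (5*0+6) mod 24) = rotl(K, 6) = 0x6354DB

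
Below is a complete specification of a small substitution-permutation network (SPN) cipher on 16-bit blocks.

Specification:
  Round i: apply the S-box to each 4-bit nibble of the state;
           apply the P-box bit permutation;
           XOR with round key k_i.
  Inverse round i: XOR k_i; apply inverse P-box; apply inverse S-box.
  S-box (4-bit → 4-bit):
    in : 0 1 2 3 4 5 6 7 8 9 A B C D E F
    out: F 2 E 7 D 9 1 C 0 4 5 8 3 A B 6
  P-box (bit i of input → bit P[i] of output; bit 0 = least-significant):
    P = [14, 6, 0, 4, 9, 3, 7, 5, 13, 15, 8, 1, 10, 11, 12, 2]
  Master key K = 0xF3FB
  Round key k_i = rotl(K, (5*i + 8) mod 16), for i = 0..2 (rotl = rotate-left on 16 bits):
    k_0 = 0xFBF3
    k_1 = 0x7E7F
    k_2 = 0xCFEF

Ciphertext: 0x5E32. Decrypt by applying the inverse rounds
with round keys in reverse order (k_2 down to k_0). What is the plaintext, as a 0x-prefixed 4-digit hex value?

0x8BC6

s_0 = ciphertext = 0x5E32
s_1 = InvRound(s_0, k_2) = 0x7FF2
s_2 = InvRound(s_1, k_1) = 0xB9F9
s_3 = InvRound(s_2, k_0) = 0x8BC6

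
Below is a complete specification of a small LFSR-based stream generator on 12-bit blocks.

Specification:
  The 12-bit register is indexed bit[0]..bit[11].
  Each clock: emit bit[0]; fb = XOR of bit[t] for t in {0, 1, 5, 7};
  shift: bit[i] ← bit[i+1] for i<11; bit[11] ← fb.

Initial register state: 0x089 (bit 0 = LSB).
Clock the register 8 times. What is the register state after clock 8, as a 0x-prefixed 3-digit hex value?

reg_0 = 0x089
clock 1: out=1, reg = 0x044
clock 2: out=0, reg = 0x022
clock 3: out=0, reg = 0x011
clock 4: out=1, reg = 0x808
clock 5: out=0, reg = 0x404
clock 6: out=0, reg = 0x202
clock 7: out=0, reg = 0x901
clock 8: out=1, reg = 0xC80

0xC80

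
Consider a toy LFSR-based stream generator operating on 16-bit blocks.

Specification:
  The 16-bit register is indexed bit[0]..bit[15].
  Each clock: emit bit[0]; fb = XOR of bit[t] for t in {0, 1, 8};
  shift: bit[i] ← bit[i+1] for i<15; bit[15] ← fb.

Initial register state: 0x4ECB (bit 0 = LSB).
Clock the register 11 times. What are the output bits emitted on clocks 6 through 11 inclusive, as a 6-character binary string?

011011

reg_0 = 0x4ECB
clock 1: out=1, reg = 0x2765
clock 2: out=1, reg = 0x13B2
clock 3: out=0, reg = 0x09D9
clock 4: out=1, reg = 0x04EC
clock 5: out=0, reg = 0x0276
clock 6: out=0, reg = 0x813B
clock 7: out=1, reg = 0xC09D
clock 8: out=1, reg = 0xE04E
clock 9: out=0, reg = 0xF027
clock 10: out=1, reg = 0x7813
clock 11: out=1, reg = 0x3C09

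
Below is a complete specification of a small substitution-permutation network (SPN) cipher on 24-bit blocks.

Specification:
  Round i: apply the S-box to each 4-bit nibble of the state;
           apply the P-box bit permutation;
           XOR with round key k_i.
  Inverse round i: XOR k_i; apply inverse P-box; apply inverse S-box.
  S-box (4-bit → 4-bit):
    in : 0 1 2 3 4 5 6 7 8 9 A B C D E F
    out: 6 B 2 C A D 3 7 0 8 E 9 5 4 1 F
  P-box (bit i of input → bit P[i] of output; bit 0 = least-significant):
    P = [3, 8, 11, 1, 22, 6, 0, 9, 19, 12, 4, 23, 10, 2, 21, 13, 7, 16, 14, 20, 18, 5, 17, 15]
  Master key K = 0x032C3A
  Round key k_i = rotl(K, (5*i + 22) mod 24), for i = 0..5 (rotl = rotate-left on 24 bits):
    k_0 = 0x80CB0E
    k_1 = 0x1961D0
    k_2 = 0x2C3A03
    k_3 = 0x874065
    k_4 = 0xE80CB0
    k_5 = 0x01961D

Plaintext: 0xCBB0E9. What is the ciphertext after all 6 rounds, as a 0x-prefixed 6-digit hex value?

s_0 = plaintext = 0xCBB0E9
s_1 = Round(s_0, k_0) = 0xD6FF9C
s_2 = Round(s_1, k_1) = 0xB25F4C
s_3 = Round(s_2, k_2) = 0x81845B
s_4 = Round(s_3, k_3) = 0x5652EE
s_5 = Round(s_4, k_4) = 0x8FB838
s_6 = Round(s_5, k_5) = 0x10F09C

0x10F09C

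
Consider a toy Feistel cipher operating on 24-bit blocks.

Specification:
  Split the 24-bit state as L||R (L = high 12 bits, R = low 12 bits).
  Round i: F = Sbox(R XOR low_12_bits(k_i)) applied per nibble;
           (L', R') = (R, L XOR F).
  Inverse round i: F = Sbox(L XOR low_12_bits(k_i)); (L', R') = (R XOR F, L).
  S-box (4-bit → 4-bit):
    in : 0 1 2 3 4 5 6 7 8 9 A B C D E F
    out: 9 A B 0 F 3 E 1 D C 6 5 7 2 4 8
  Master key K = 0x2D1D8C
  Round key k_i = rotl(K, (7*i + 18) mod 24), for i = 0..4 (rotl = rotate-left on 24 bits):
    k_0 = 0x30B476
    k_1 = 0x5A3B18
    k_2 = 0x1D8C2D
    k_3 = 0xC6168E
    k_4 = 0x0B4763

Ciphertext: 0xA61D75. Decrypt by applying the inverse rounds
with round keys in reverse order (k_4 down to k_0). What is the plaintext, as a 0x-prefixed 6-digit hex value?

0x58FD4B

s_0 = ciphertext = 0xA61D75
s_1 = InvRound(s_0, k_4) = 0xFEEA61
s_2 = InvRound(s_1, k_3) = 0x688FEE
s_3 = InvRound(s_2, k_2) = 0x98D688
s_4 = InvRound(s_3, k_1) = 0xD4B98D
s_5 = InvRound(s_4, k_0) = 0x58FD4B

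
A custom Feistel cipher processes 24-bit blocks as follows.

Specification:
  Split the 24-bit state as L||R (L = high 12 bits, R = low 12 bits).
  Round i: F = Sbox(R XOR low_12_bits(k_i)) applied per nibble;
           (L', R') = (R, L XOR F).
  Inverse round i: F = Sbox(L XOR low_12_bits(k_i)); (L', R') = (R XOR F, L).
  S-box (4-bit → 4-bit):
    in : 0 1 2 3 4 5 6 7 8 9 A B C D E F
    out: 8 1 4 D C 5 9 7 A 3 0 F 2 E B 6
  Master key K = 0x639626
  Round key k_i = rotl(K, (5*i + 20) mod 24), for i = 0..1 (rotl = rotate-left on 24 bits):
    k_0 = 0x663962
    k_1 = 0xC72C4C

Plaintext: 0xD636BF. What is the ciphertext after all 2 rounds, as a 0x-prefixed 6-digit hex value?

s_0 = plaintext = 0xD636BF
s_1 = Round(s_0, k_0) = 0x6BFB8D
s_2 = Round(s_1, k_1) = 0xB8D19E

0xB8D19E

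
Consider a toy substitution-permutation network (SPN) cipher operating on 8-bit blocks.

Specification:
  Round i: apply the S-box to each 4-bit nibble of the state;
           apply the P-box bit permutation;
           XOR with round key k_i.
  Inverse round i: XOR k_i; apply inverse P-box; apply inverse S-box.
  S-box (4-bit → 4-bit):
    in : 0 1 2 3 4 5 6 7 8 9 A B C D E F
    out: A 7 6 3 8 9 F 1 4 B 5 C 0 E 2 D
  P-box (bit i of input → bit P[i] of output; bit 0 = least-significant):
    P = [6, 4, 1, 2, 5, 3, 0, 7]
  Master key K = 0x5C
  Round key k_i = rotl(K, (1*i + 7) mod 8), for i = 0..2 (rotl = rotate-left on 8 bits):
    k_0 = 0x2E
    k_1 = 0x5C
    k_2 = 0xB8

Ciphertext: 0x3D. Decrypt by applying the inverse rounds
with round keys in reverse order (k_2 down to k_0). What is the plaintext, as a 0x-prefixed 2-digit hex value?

s_0 = ciphertext = 0x3D
s_1 = InvRound(s_0, k_2) = 0xB4
s_2 = InvRound(s_1, k_1) = 0x97
s_3 = InvRound(s_2, k_0) = 0x6E

0x6E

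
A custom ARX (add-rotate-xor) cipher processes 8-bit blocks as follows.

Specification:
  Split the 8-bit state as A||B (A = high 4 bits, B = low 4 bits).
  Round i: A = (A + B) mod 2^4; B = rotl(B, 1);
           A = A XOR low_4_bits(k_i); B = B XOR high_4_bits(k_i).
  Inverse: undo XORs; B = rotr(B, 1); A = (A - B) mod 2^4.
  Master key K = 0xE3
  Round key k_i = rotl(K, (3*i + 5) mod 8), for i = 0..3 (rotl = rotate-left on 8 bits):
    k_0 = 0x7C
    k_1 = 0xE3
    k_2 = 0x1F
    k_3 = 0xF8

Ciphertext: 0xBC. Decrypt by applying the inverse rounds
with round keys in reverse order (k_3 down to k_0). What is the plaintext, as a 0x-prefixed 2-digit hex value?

0x01

s_0 = ciphertext = 0xBC
s_1 = InvRound(s_0, k_3) = 0xA9
s_2 = InvRound(s_1, k_2) = 0x14
s_3 = InvRound(s_2, k_1) = 0xD5
s_4 = InvRound(s_3, k_0) = 0x01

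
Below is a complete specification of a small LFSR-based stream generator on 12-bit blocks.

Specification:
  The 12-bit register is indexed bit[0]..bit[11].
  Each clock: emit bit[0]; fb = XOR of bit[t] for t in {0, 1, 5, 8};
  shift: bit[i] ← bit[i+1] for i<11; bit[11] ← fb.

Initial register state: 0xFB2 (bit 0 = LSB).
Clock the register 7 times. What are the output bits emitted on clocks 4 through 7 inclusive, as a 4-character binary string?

0110

reg_0 = 0xFB2
clock 1: out=0, reg = 0xFD9
clock 2: out=1, reg = 0x7EC
clock 3: out=0, reg = 0x3F6
clock 4: out=0, reg = 0x9FB
clock 5: out=1, reg = 0x4FD
clock 6: out=1, reg = 0x27E
clock 7: out=0, reg = 0x13F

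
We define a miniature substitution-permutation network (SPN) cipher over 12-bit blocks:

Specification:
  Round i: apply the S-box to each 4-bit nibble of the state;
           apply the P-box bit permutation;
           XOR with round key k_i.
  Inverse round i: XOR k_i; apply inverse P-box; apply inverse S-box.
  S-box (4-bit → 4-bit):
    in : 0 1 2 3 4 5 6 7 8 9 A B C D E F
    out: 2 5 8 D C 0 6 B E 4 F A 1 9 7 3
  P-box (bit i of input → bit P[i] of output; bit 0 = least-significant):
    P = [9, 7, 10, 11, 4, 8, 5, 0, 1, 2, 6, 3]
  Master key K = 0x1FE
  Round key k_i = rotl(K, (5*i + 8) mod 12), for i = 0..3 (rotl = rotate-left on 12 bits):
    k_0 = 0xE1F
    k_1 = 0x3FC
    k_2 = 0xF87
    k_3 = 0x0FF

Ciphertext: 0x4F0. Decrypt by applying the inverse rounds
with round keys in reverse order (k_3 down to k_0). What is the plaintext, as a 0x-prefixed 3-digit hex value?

s_0 = ciphertext = 0x4F0
s_1 = InvRound(s_0, k_3) = 0x729
s_2 = InvRound(s_1, k_2) = 0x79B
s_3 = InvRound(s_2, k_1) = 0xE49
s_4 = InvRound(s_3, k_0) = 0xEC5

0xEC5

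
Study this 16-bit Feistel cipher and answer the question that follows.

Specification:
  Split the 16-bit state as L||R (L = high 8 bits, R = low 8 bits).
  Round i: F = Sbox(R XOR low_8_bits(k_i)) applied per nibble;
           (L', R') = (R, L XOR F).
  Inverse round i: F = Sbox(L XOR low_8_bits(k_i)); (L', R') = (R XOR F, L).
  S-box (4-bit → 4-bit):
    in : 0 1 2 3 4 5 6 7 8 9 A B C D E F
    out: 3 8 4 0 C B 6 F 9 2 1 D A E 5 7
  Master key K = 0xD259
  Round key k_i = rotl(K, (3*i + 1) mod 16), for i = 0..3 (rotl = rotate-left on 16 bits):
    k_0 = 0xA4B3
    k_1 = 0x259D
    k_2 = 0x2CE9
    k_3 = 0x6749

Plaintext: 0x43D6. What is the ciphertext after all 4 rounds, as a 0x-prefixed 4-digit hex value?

s_0 = plaintext = 0x43D6
s_1 = Round(s_0, k_0) = 0xD628
s_2 = Round(s_1, k_1) = 0x280D
s_3 = Round(s_2, k_2) = 0x0D74
s_4 = Round(s_3, k_3) = 0x7403

0x7403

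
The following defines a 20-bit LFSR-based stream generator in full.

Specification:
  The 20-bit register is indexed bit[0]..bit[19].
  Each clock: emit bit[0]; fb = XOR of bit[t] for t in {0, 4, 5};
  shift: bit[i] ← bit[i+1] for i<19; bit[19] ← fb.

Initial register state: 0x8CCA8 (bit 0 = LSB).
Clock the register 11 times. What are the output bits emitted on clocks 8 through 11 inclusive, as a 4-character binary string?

1001

reg_0 = 0x8CCA8
clock 1: out=0, reg = 0xC6654
clock 2: out=0, reg = 0xE332A
clock 3: out=0, reg = 0xF1995
clock 4: out=1, reg = 0x78CCA
clock 5: out=0, reg = 0x3C665
clock 6: out=1, reg = 0x1E332
clock 7: out=0, reg = 0x0F199
clock 8: out=1, reg = 0x078CC
clock 9: out=0, reg = 0x03C66
clock 10: out=0, reg = 0x81E33
clock 11: out=1, reg = 0xC0F19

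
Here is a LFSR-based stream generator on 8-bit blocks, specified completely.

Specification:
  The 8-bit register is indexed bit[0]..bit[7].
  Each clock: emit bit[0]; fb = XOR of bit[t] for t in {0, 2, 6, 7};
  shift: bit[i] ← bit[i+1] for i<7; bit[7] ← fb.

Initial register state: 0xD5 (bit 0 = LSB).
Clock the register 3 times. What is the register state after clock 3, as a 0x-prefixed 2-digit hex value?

reg_0 = 0xD5
clock 1: out=1, reg = 0x6A
clock 2: out=0, reg = 0xB5
clock 3: out=1, reg = 0xDA

0xDA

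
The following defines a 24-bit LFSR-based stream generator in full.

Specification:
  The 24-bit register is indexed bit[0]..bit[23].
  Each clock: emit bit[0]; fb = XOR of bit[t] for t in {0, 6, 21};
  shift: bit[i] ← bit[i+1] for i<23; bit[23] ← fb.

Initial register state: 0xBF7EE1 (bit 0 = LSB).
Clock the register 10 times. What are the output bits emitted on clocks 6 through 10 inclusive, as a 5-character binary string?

11101

reg_0 = 0xBF7EE1
clock 1: out=1, reg = 0xDFBF70
clock 2: out=0, reg = 0xEFDFB8
clock 3: out=0, reg = 0xF7EFDC
clock 4: out=0, reg = 0x7BF7EE
clock 5: out=0, reg = 0x3DFBF7
clock 6: out=1, reg = 0x9EFDFB
clock 7: out=1, reg = 0x4F7EFD
clock 8: out=1, reg = 0x27BF7E
clock 9: out=0, reg = 0x13DFBF
clock 10: out=1, reg = 0x89EFDF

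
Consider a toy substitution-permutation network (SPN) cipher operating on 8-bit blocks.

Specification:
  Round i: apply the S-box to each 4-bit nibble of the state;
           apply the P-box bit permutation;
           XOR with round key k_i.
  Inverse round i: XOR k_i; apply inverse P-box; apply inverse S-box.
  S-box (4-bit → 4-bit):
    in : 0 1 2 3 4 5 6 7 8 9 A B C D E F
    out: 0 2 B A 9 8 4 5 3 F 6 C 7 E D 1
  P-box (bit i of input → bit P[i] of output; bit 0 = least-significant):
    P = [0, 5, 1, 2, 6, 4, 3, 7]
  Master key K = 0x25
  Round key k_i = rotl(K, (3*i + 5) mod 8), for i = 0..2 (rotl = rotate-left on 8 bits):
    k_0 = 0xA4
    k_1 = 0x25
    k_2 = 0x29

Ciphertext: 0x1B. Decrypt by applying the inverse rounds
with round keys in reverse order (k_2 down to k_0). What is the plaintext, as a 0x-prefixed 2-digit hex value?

0x64

s_0 = ciphertext = 0x1B
s_1 = InvRound(s_0, k_2) = 0x1A
s_2 = InvRound(s_1, k_1) = 0xA9
s_3 = InvRound(s_2, k_0) = 0x64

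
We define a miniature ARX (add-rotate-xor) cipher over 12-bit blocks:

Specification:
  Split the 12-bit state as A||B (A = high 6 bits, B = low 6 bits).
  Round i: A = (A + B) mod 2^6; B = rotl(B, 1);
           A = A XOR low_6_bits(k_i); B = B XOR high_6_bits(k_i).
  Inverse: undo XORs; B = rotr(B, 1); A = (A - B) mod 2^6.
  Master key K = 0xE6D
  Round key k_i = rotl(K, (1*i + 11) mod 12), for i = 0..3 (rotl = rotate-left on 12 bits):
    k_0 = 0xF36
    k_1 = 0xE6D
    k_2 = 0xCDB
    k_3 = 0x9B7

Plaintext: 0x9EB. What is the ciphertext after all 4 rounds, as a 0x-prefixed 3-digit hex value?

0x3BB

s_0 = plaintext = 0x9EB
s_1 = Round(s_0, k_0) = 0x92B
s_2 = Round(s_1, k_1) = 0x8AE
s_3 = Round(s_2, k_2) = 0x2EE
s_4 = Round(s_3, k_3) = 0x3BB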